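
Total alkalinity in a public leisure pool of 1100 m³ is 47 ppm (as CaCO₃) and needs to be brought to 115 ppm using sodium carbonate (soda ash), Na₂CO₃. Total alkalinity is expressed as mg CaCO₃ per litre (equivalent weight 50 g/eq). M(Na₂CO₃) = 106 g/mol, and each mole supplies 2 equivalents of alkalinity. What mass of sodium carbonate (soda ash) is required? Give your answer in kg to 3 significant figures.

Volume: 1100 m³ = 1,100,000 L.
Alkalinity to add: (115 − 47) = 68 mg/L as CaCO₃ × 1,100,000 L = 74,800 g as CaCO₃.
Equivalents: 74,800 g ÷ 50 g/eq = 1496 eq.
Each mole of Na₂CO₃ supplies 2 eq, so 1496 / 2 = 748 mol.
Mass: 748 mol × 106 g/mol = 79,290 g.

79.3 kg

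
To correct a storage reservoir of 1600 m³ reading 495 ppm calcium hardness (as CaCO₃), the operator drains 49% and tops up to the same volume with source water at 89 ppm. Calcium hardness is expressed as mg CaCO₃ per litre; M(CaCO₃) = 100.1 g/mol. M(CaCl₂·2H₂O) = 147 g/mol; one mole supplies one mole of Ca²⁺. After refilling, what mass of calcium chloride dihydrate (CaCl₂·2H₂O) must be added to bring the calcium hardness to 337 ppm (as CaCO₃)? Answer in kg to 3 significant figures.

96.2 kg

Volume: 1600 m³ = 1,600,000 L.
After draining 49% and refilling: 495 × 0.51 + 89 × 0.49 = 296.06 ppm.
Deficit to target: 337 − 296.06 = 40.94 mg/L.
As CaCO₃: 40.94 mg/L × 1,600,000 L = 65,500 g; ÷ 100.1 = 654.4 mol Ca²⁺.
Mass: 654.4 × 147 = 96,190 g.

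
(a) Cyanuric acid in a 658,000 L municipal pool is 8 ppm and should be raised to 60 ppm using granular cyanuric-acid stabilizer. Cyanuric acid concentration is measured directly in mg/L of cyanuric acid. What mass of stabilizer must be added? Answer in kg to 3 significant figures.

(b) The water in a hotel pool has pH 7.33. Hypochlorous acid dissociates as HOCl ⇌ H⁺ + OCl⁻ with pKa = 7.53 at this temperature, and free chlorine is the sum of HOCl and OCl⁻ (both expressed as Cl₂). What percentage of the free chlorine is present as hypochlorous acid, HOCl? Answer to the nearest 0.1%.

(a) CYA to add: (60 − 8) = 52 mg/L × 658,000 L = 34,220 g cyanuric acid.

(b) [OCl⁻]/[HOCl] = 10^(pH − pKa) = 10^(7.33 − 7.53) = 10^-0.20 = 0.631.
(b) Fraction as HOCl = 1 / (1 + 0.631) = 0.6131.

(a) 34.2 kg; (b) 61.3%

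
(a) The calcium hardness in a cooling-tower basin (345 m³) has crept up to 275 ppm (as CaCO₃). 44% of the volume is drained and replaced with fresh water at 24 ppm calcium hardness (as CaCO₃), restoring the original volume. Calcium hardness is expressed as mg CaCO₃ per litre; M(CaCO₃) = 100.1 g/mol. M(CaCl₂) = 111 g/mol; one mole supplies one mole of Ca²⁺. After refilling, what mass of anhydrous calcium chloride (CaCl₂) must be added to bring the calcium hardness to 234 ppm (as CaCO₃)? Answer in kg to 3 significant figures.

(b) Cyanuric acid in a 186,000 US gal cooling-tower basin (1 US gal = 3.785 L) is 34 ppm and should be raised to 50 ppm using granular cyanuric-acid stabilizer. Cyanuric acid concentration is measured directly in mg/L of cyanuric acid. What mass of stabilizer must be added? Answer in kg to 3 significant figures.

(a) Volume: 345 m³ = 345,000 L.
(a) After draining 44% and refilling: 275 × 0.56 + 24 × 0.44 = 164.56 ppm.
(a) Deficit to target: 234 − 164.56 = 69.44 mg/L.
(a) As CaCO₃: 69.44 mg/L × 345,000 L = 23,960 g; ÷ 100.1 = 239.3 mol Ca²⁺.
(a) Mass: 239.3 × 111 = 26,570 g.

(b) Volume: 186,000 US gal × 3.785 L/gal = 704,010 L.
(b) CYA to add: (50 − 34) = 16 mg/L × 704,010 L = 11,260 g cyanuric acid.

(a) 26.6 kg; (b) 11.3 kg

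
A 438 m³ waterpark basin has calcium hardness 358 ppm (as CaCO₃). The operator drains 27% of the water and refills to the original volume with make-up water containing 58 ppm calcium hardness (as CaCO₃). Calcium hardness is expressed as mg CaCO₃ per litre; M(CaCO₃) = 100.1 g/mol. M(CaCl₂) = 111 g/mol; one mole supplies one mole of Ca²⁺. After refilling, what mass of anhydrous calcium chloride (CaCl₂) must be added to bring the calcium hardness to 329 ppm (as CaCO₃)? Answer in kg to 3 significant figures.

25.3 kg

Volume: 438 m³ = 438,000 L.
After draining 27% and refilling: 358 × 0.73 + 58 × 0.27 = 277 ppm.
Deficit to target: 329 − 277 = 52 mg/L.
As CaCO₃: 52 mg/L × 438,000 L = 22,780 g; ÷ 100.1 = 227.5 mol Ca²⁺.
Mass: 227.5 × 111 = 25,260 g.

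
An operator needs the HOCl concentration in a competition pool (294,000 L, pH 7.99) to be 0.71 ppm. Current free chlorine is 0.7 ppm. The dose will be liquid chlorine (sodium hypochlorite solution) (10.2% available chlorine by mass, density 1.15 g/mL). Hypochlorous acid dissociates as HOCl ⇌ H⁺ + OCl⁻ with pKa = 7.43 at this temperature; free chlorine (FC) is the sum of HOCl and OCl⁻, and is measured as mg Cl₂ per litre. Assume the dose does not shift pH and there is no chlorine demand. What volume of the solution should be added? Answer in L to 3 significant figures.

6.49 L

[OCl⁻]/[HOCl] = 10^(pH − pKa) = 10^(7.99 − 7.43) = 3.631; fraction as HOCl = 1/(1 + 3.631) = 0.2159.
Free chlorine required for 0.71 ppm HOCl: 0.71 / 0.2159 = 3.288 ppm.
FC to add: 3.288 − 0.7 = 2.588 mg/L as Cl₂.
Cl₂ equivalent: 2.588 mg/L × 294,000 L = 760.8 g.
Product at 10.2% available Cl: 760.8 / 0.102 = 7459 g.
Volume: 7459 g ÷ 1.15 g/mL = 6486 mL.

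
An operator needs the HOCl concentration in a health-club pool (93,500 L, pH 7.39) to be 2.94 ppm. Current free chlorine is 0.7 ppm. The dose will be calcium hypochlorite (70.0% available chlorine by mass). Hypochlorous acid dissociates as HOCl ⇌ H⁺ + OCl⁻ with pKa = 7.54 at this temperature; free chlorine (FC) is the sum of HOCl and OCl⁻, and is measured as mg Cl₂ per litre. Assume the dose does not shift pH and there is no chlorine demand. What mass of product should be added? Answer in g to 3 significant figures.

577 g

[OCl⁻]/[HOCl] = 10^(pH − pKa) = 10^(7.39 − 7.54) = 0.7079; fraction as HOCl = 1/(1 + 0.7079) = 0.5855.
Free chlorine required for 2.94 ppm HOCl: 2.94 / 0.5855 = 5.021 ppm.
FC to add: 5.021 − 0.7 = 4.321 mg/L as Cl₂.
Cl₂ equivalent: 4.321 mg/L × 93,500 L = 404 g.
Product at 70.0% available Cl: 404 / 0.7 = 577.2 g.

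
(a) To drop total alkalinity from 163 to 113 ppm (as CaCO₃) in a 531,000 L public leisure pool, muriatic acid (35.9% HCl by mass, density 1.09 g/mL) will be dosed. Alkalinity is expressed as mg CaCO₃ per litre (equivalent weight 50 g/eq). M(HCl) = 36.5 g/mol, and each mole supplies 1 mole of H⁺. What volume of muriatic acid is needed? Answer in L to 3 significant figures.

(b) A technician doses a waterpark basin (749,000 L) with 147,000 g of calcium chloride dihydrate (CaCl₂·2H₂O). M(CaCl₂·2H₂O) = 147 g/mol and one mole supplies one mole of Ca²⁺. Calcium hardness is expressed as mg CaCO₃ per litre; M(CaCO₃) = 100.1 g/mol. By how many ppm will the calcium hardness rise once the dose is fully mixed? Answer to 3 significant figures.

(a) Alkalinity to neutralize: (163 − 113) = 50 mg/L as CaCO₃ × 531,000 L = 26,550 g as CaCO₃.
(a) Equivalents of H⁺ required: 26,550 ÷ 50 g/eq = 531 eq = 531 mol HCl.
(a) Mass of HCl: 531 × 36.5 = 19,380 g.
(a) Mass of 35.9% solution: 19,380 / 0.359 = 53,990 g.
(a) Volume: 53,990 g ÷ 1.09 g/mL = 49,530 mL.

(b) Moles of Ca²⁺: 147,000 g ÷ 147 g/mol = 1000 mol.
(b) As CaCO₃: 1000 mol × 100.1 g/mol = 100,100 g.
(b) Rise: 100,100 g / 749,000 L × 1000 = 133.6 mg/L.

(a) 49.5 L; (b) 134 ppm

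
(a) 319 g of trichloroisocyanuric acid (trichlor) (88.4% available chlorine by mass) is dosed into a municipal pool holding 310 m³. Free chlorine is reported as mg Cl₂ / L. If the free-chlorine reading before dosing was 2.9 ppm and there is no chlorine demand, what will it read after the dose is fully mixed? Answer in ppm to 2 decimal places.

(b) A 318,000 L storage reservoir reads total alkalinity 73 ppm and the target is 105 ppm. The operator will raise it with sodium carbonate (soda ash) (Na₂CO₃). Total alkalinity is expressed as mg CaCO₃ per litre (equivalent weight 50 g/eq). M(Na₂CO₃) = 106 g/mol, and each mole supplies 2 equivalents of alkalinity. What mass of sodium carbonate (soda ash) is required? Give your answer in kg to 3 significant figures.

(a) 3.81 ppm; (b) 10.8 kg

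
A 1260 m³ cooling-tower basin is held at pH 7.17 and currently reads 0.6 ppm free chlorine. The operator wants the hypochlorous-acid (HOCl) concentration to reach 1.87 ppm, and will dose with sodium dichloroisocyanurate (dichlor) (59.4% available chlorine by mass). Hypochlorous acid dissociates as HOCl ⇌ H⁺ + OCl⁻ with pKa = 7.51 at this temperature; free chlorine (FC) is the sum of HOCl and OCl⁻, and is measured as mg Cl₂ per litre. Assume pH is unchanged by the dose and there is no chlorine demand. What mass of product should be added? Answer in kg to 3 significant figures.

Volume: 1260 m³ = 1,260,000 L.
[OCl⁻]/[HOCl] = 10^(pH − pKa) = 10^(7.17 − 7.51) = 0.4571; fraction as HOCl = 1/(1 + 0.4571) = 0.6863.
Free chlorine required for 1.87 ppm HOCl: 1.87 / 0.6863 = 2.725 ppm.
FC to add: 2.725 − 0.6 = 2.125 mg/L as Cl₂.
Cl₂ equivalent: 2.125 mg/L × 1,260,000 L = 2677 g.
Product at 59.4% available Cl: 2677 / 0.594 = 4507 g.

4.51 kg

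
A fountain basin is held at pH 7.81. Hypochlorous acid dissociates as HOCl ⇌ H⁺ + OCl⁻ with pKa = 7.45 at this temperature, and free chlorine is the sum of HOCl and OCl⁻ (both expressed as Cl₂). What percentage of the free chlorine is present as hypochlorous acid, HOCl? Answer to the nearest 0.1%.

[OCl⁻]/[HOCl] = 10^(pH − pKa) = 10^(7.81 − 7.45) = 10^0.36 = 2.291.
Fraction as HOCl = 1 / (1 + 2.291) = 0.3039.

30.4%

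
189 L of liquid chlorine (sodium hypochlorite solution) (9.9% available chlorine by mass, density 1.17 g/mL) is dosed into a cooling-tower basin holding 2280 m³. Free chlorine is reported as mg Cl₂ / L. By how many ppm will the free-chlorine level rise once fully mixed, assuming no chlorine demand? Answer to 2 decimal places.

9.60 ppm

Volume: 2280 m³ = 2,280,000 L.
Mass of solution: 189 L × 1000 mL/L × 1.17 g/mL = 221,100 g.
Available chlorine delivered: 221,100 g × 0.099 = 21,890 g as Cl₂.
Concentration rise: 21,890 g / 2,280,000 L = 9.602 mg/L = 9.60 ppm.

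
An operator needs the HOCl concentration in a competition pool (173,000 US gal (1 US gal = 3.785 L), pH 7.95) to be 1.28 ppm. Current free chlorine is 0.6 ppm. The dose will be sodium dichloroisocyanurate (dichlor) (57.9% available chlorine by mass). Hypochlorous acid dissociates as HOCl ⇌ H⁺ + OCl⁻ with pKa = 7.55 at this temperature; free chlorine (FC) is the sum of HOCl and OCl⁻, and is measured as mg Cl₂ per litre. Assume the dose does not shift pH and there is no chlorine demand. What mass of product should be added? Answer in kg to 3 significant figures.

Volume: 173,000 US gal × 3.785 L/gal = 654,805 L.
[OCl⁻]/[HOCl] = 10^(pH − pKa) = 10^(7.95 − 7.55) = 2.512; fraction as HOCl = 1/(1 + 2.512) = 0.2847.
Free chlorine required for 1.28 ppm HOCl: 1.28 / 0.2847 = 4.495 ppm.
FC to add: 4.495 − 0.6 = 3.895 mg/L as Cl₂.
Cl₂ equivalent: 3.895 mg/L × 654,805 L = 2551 g.
Product at 57.9% available Cl: 2551 / 0.579 = 4405 g.

4.41 kg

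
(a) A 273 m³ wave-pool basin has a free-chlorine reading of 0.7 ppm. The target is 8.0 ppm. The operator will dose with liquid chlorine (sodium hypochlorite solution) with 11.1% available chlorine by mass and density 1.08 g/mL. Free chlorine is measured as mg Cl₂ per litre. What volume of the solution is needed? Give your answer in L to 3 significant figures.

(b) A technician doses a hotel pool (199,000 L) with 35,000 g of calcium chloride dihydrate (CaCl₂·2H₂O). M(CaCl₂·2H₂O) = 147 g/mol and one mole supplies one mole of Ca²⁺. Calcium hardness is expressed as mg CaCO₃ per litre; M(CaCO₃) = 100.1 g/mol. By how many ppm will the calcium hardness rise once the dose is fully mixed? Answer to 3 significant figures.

(a) Volume: 273 m³ = 273,000 L.
(a) Chlorine deficit: 8.0 − 0.7 = 7.3 ppm = 7.3 mg/L as Cl₂.
(a) Cl₂ equivalent needed: 7.3 mg/L × 273,000 L = 1,993,000 mg = 1993 g.
(a) Product at 11.1% available chlorine: 1993 / 0.111 = 17,950 g.
(a) Volume at density 1.08 g/mL: 17,950 g ÷ 1.08 g/mL = 16,620 mL.

(b) Moles of Ca²⁺: 35,000 g ÷ 147 g/mol = 238.1 mol.
(b) As CaCO₃: 238.1 mol × 100.1 g/mol = 23,830 g.
(b) Rise: 23,830 g / 199,000 L × 1000 = 119.8 mg/L.

(a) 16.6 L; (b) 120 ppm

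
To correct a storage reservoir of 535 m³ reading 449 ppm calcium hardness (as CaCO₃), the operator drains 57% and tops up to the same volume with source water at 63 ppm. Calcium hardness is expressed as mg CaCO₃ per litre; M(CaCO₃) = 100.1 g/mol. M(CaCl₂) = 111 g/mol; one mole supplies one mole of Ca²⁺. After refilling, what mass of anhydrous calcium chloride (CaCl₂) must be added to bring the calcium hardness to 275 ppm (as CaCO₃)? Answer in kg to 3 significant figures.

Volume: 535 m³ = 535,000 L.
After draining 57% and refilling: 449 × 0.43 + 63 × 0.57 = 228.98 ppm.
Deficit to target: 275 − 228.98 = 46.02 mg/L.
As CaCO₃: 46.02 mg/L × 535,000 L = 24,620 g; ÷ 100.1 = 246 mol Ca²⁺.
Mass: 246 × 111 = 27,300 g.

27.3 kg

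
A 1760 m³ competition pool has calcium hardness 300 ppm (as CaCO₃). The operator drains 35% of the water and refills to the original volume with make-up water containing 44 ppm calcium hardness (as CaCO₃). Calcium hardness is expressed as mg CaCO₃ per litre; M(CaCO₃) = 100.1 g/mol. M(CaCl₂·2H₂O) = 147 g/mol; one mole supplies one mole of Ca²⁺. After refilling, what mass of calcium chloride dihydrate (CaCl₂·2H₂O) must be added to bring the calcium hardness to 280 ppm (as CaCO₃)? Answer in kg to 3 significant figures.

180 kg

Volume: 1760 m³ = 1,760,000 L.
After draining 35% and refilling: 300 × 0.65 + 44 × 0.35 = 210.4 ppm.
Deficit to target: 280 − 210.4 = 69.6 mg/L.
As CaCO₃: 69.6 mg/L × 1,760,000 L = 122,500 g; ÷ 100.1 = 1224 mol Ca²⁺.
Mass: 1224 × 147 = 179,900 g.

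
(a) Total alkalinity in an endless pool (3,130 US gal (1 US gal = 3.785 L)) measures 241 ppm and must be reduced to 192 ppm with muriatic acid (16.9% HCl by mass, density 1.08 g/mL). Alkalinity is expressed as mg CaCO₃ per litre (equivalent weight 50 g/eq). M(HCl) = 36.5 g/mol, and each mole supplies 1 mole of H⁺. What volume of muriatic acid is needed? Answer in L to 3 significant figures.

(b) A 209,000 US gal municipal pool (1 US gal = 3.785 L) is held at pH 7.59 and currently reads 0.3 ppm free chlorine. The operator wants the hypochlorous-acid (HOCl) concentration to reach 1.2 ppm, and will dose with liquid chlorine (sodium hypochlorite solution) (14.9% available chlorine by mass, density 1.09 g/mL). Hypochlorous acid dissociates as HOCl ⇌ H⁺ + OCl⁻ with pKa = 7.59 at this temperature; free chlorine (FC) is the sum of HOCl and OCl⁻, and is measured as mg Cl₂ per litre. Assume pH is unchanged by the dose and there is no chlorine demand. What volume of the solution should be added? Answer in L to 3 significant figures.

(a) 2.32 L; (b) 10.2 L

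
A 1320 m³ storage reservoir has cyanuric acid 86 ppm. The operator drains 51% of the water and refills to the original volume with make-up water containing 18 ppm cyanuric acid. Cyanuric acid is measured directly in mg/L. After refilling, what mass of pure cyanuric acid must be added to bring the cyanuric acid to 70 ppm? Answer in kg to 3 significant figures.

Volume: 1320 m³ = 1,320,000 L.
After draining 51% and refilling: 86 × 0.49 + 18 × 0.51 = 51.32 ppm.
Deficit to target: 70 − 51.32 = 18.68 mg/L.
Mass: 18.68 mg/L × 1,320,000 L = 24,660 g cyanuric acid.

24.7 kg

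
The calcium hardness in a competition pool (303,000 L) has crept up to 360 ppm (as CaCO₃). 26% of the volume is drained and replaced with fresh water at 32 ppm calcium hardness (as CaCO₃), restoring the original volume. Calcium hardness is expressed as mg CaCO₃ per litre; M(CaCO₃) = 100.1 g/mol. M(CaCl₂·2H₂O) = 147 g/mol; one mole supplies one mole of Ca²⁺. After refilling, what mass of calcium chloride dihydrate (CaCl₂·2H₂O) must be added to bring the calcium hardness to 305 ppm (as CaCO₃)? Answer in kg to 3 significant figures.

After draining 26% and refilling: 360 × 0.74 + 32 × 0.26 = 274.72 ppm.
Deficit to target: 305 − 274.72 = 30.28 mg/L.
As CaCO₃: 30.28 mg/L × 303,000 L = 9175 g; ÷ 100.1 = 91.66 mol Ca²⁺.
Mass: 91.66 × 147 = 13,470 g.

13.5 kg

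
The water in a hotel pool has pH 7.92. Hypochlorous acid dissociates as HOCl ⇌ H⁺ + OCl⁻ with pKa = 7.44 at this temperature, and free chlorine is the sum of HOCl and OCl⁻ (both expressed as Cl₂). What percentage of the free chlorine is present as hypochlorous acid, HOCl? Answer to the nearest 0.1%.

24.9%

[OCl⁻]/[HOCl] = 10^(pH − pKa) = 10^(7.92 − 7.44) = 10^0.48 = 3.02.
Fraction as HOCl = 1 / (1 + 3.02) = 0.2488.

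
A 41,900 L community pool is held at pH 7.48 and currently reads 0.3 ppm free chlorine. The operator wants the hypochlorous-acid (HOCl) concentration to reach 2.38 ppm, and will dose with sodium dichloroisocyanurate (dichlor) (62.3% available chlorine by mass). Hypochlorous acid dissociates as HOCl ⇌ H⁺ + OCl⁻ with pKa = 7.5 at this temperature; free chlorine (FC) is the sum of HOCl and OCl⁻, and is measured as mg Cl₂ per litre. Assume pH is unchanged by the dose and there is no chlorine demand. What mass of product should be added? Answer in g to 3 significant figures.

293 g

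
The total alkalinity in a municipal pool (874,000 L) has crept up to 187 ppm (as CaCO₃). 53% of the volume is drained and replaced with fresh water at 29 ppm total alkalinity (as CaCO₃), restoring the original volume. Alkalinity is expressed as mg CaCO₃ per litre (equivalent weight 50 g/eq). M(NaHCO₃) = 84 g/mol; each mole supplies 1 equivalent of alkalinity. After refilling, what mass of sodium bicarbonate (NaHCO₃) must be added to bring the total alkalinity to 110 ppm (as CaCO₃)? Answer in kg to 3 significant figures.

After draining 53% and refilling: 187 × 0.47 + 29 × 0.53 = 103.26 ppm.
Deficit to target: 110 − 103.26 = 6.74 mg/L.
As CaCO₃: 6.74 mg/L × 874,000 L = 5891 g; ÷ 50 g/eq ÷ 1 = 117.8 mol NaHCO₃.
Mass: 117.8 × 84 = 9896 g.

9.90 kg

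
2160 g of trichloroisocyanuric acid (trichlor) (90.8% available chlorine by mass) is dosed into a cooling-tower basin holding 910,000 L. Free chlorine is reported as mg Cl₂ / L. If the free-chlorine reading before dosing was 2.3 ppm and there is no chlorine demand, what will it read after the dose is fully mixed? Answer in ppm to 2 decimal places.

4.46 ppm

Available chlorine delivered: 2160 g × 0.908 = 1961 g as Cl₂.
Concentration rise: 1961 g / 910,000 L = 2.155 mg/L = 2.16 ppm.
Final FC: 2.3 + 2.16 = 4.46 ppm.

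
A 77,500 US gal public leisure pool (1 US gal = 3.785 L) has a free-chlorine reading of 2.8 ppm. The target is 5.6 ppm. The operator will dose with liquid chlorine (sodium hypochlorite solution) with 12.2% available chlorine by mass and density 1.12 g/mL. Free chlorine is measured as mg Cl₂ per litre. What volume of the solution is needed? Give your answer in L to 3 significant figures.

6.01 L

Volume: 77,500 US gal × 3.785 L/gal = 293,338 L.
Chlorine deficit: 5.6 − 2.8 = 2.8 ppm = 2.8 mg/L as Cl₂.
Cl₂ equivalent needed: 2.8 mg/L × 293,338 L = 821,300 mg = 821.3 g.
Product at 12.2% available chlorine: 821.3 / 0.122 = 6732 g.
Volume at density 1.12 g/mL: 6732 g ÷ 1.12 g/mL = 6011 mL.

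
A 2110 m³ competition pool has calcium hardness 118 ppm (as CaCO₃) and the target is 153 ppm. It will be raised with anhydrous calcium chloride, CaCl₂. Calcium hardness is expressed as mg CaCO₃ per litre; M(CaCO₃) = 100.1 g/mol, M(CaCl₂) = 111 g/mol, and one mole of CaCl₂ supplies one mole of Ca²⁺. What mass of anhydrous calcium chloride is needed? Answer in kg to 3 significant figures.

81.9 kg

Volume: 2110 m³ = 2,110,000 L.
Hardness to add: (153 − 118) = 35 mg/L as CaCO₃ × 2,110,000 L = 73,850 g as CaCO₃.
Moles of Ca²⁺ (1 mol Ca²⁺ ≡ 1 mol CaCO₃): 73,850 / 100.1 g/mol = 737.8 mol.
Mass of CaCl₂: 737.8 × 111 = 81,890 g.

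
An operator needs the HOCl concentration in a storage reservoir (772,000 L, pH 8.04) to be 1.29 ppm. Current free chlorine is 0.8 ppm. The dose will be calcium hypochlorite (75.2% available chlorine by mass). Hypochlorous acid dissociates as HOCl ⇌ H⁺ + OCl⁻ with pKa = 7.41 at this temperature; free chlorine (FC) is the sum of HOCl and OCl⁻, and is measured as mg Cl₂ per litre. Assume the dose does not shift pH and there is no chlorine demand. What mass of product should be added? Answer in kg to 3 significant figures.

6.15 kg

[OCl⁻]/[HOCl] = 10^(pH − pKa) = 10^(8.04 − 7.41) = 4.266; fraction as HOCl = 1/(1 + 4.266) = 0.1899.
Free chlorine required for 1.29 ppm HOCl: 1.29 / 0.1899 = 6.793 ppm.
FC to add: 6.793 − 0.8 = 5.993 mg/L as Cl₂.
Cl₂ equivalent: 5.993 mg/L × 772,000 L = 4627 g.
Product at 75.2% available Cl: 4627 / 0.752 = 6152 g.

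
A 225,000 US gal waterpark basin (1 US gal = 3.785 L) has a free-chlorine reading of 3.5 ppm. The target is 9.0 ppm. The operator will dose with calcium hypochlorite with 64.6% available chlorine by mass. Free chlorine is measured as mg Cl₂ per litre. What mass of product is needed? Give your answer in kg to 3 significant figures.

7.25 kg

Volume: 225,000 US gal × 3.785 L/gal = 851,625 L.
Chlorine deficit: 9.0 − 3.5 = 5.5 ppm = 5.5 mg/L as Cl₂.
Cl₂ equivalent needed: 5.5 mg/L × 851,625 L = 4,684,000 mg = 4684 g.
Product at 64.6% available chlorine: 4684 / 0.646 = 7251 g.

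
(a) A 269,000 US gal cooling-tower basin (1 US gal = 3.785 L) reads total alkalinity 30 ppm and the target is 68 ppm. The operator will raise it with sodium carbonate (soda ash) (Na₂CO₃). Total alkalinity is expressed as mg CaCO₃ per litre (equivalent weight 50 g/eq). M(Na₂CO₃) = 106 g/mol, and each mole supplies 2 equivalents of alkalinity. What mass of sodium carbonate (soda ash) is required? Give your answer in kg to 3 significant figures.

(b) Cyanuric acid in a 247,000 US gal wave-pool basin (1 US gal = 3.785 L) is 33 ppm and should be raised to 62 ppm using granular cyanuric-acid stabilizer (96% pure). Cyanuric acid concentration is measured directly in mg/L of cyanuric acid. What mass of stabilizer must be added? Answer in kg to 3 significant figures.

(a) 41.0 kg; (b) 28.2 kg

(a) Volume: 269,000 US gal × 3.785 L/gal = 1,018,165 L.
(a) Alkalinity to add: (68 − 30) = 38 mg/L as CaCO₃ × 1,018,165 L = 38,690 g as CaCO₃.
(a) Equivalents: 38,690 g ÷ 50 g/eq = 773.8 eq.
(a) Each mole of Na₂CO₃ supplies 2 eq, so 773.8 / 2 = 386.9 mol.
(a) Mass: 386.9 mol × 106 g/mol = 41,010 g.

(b) Volume: 247,000 US gal × 3.785 L/gal = 934,895 L.
(b) CYA to add: (62 − 33) = 29 mg/L × 934,895 L = 27,110 g cyanuric acid.
(b) At 96% purity: 27,110 / 0.96 = 28,240 g product.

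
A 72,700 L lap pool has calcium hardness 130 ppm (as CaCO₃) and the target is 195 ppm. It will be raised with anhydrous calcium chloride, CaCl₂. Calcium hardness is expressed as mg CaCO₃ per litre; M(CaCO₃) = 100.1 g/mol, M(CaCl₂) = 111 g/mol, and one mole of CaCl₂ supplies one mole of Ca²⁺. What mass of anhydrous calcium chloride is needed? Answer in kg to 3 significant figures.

Hardness to add: (195 − 130) = 65 mg/L as CaCO₃ × 72,700 L = 4726 g as CaCO₃.
Moles of Ca²⁺ (1 mol Ca²⁺ ≡ 1 mol CaCO₃): 4726 / 100.1 g/mol = 47.21 mol.
Mass of CaCl₂: 47.21 × 111 = 5240 g.

5.24 kg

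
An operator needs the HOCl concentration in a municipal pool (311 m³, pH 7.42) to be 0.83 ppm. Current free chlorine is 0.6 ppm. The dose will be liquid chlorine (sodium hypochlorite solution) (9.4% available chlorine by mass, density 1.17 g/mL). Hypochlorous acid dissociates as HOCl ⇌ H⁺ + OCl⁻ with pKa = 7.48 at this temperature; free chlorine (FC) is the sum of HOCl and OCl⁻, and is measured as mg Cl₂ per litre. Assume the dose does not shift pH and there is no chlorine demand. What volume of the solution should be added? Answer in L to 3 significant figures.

Volume: 311 m³ = 311,000 L.
[OCl⁻]/[HOCl] = 10^(pH − pKa) = 10^(7.42 − 7.48) = 0.871; fraction as HOCl = 1/(1 + 0.871) = 0.5345.
Free chlorine required for 0.83 ppm HOCl: 0.83 / 0.5345 = 1.553 ppm.
FC to add: 1.553 − 0.6 = 0.9529 mg/L as Cl₂.
Cl₂ equivalent: 0.9529 mg/L × 311,000 L = 296.4 g.
Product at 9.4% available Cl: 296.4 / 0.094 = 3153 g.
Volume: 3153 g ÷ 1.17 g/mL = 2695 mL.

2.69 L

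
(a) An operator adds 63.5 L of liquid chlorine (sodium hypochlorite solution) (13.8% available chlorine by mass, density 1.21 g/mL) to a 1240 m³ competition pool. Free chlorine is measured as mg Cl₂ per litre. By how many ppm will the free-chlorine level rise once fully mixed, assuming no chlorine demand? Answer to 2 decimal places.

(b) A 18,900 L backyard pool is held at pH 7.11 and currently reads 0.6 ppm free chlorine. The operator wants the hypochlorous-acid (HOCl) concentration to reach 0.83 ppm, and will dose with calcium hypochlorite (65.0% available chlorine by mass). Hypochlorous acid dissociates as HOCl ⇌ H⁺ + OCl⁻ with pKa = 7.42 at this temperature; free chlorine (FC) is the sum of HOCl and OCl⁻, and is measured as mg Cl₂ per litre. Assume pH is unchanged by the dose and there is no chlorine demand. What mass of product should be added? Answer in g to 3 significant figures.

(a) 8.55 ppm; (b) 18.5 g

(a) Volume: 1240 m³ = 1,240,000 L.
(a) Mass of solution: 63.5 L × 1000 mL/L × 1.21 g/mL = 76,840 g.
(a) Available chlorine delivered: 76,840 g × 0.138 = 10,600 g as Cl₂.
(a) Concentration rise: 10,600 g / 1,240,000 L = 8.551 mg/L = 8.55 ppm.

(b) [OCl⁻]/[HOCl] = 10^(pH − pKa) = 10^(7.11 − 7.42) = 0.4898; fraction as HOCl = 1/(1 + 0.4898) = 0.6712.
(b) Free chlorine required for 0.83 ppm HOCl: 0.83 / 0.6712 = 1.237 ppm.
(b) FC to add: 1.237 − 0.6 = 0.6365 mg/L as Cl₂.
(b) Cl₂ equivalent: 0.6365 mg/L × 18,900 L = 12.03 g.
(b) Product at 65.0% available Cl: 12.03 / 0.65 = 18.51 g.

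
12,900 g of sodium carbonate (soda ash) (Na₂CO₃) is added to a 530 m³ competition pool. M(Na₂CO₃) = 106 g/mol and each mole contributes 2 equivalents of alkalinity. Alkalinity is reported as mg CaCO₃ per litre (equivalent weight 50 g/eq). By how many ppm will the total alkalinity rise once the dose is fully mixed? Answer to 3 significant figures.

23.0 ppm

Volume: 530 m³ = 530,000 L.
Moles of Na₂CO₃: 12,900 g ÷ 106 g/mol = 121.7 mol → 243.4 eq of alkalinity.
As CaCO₃: 243.4 eq × 50 g/eq = 12,170 g.
Rise: 12,170 g / 530,000 L × 1000 = 22.96 mg/L.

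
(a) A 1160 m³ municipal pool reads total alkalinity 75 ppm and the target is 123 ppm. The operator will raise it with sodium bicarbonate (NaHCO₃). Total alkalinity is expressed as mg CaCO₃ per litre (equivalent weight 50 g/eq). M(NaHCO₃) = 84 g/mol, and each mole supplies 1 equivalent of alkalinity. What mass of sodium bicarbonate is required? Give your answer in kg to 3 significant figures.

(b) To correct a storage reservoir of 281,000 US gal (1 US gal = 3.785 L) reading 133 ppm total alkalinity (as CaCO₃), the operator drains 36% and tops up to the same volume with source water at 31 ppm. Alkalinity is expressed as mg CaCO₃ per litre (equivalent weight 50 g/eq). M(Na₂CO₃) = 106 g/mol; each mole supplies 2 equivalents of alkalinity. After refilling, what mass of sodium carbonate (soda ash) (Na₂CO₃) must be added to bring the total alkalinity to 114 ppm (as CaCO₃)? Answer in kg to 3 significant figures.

(a) 93.5 kg; (b) 20.0 kg

(a) Volume: 1160 m³ = 1,160,000 L.
(a) Alkalinity to add: (123 − 75) = 48 mg/L as CaCO₃ × 1,160,000 L = 55,680 g as CaCO₃.
(a) Equivalents: 55,680 g ÷ 50 g/eq = 1114 eq.
(a) NaHCO₃ supplies 1 eq per mole → 1114 mol.
(a) Mass: 1114 mol × 84 g/mol = 93,540 g.

(b) Volume: 281,000 US gal × 3.785 L/gal = 1,063,585 L.
(b) After draining 36% and refilling: 133 × 0.64 + 31 × 0.36 = 96.28 ppm.
(b) Deficit to target: 114 − 96.28 = 17.72 mg/L.
(b) As CaCO₃: 17.72 mg/L × 1,063,585 L = 18,850 g; ÷ 50 g/eq ÷ 2 = 188.5 mol Na₂CO₃.
(b) Mass: 188.5 × 106 = 19,980 g.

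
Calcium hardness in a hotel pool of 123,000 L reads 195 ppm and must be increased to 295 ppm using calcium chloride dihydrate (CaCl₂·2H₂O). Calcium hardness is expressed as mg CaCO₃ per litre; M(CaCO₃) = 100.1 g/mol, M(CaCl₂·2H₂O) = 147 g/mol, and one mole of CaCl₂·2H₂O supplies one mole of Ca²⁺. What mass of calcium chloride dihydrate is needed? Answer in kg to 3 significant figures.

Hardness to add: (295 − 195) = 100 mg/L as CaCO₃ × 123,000 L = 12,300 g as CaCO₃.
Moles of Ca²⁺ (1 mol Ca²⁺ ≡ 1 mol CaCO₃): 12,300 / 100.1 g/mol = 122.9 mol.
Mass of CaCl₂·2H₂O: 122.9 × 147 = 18,060 g.

18.1 kg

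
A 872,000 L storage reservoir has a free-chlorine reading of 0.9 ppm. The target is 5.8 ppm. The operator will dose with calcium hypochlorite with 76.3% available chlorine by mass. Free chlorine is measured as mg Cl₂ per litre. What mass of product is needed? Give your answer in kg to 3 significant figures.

Chlorine deficit: 5.8 − 0.9 = 4.9 ppm = 4.9 mg/L as Cl₂.
Cl₂ equivalent needed: 4.9 mg/L × 872,000 L = 4,273,000 mg = 4273 g.
Product at 76.3% available chlorine: 4273 / 0.763 = 5600 g.

5.60 kg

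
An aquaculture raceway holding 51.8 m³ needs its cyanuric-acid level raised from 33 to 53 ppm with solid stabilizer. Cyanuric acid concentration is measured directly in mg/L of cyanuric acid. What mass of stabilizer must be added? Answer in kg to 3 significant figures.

1.04 kg

Volume: 51.8 m³ = 51,800 L.
CYA to add: (53 − 33) = 20 mg/L × 51,800 L = 1036 g cyanuric acid.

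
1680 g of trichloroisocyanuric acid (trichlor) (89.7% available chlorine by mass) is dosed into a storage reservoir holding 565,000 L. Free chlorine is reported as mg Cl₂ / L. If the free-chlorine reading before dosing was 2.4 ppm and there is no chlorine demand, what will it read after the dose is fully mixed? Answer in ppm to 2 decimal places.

5.07 ppm

Available chlorine delivered: 1680 g × 0.897 = 1507 g as Cl₂.
Concentration rise: 1507 g / 565,000 L = 2.667 mg/L = 2.67 ppm.
Final FC: 2.4 + 2.67 = 5.07 ppm.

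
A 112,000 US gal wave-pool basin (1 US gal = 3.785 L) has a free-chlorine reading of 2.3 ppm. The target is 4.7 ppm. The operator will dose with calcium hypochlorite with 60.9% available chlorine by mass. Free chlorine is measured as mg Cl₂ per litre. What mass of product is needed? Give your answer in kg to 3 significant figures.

1.67 kg

Volume: 112,000 US gal × 3.785 L/gal = 423,920 L.
Chlorine deficit: 4.7 − 2.3 = 2.4 ppm = 2.4 mg/L as Cl₂.
Cl₂ equivalent needed: 2.4 mg/L × 423,920 L = 1,017,000 mg = 1017 g.
Product at 60.9% available chlorine: 1017 / 0.609 = 1671 g.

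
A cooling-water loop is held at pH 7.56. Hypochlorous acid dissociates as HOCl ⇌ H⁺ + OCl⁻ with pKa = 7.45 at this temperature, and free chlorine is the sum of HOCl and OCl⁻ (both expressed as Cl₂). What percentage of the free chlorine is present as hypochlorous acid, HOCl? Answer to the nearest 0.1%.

43.7%

[OCl⁻]/[HOCl] = 10^(pH − pKa) = 10^(7.56 − 7.45) = 10^0.11 = 1.288.
Fraction as HOCl = 1 / (1 + 1.288) = 0.437.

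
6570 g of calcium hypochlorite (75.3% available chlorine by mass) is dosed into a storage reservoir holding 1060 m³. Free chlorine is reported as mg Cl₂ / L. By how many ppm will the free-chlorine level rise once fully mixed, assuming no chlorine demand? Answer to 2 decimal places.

4.67 ppm

Volume: 1060 m³ = 1,060,000 L.
Available chlorine delivered: 6570 g × 0.753 = 4947 g as Cl₂.
Concentration rise: 4947 g / 1,060,000 L = 4.667 mg/L = 4.67 ppm.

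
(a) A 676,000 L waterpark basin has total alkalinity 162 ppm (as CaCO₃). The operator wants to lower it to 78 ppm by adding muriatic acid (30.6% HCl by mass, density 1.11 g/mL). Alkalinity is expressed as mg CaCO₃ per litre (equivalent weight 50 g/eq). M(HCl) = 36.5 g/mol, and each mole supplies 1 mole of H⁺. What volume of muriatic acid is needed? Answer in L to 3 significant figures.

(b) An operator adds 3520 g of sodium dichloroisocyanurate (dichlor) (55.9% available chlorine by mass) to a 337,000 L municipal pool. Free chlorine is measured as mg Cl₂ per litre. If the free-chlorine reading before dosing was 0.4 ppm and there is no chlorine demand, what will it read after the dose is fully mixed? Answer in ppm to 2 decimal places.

(a) Alkalinity to neutralize: (162 − 78) = 84 mg/L as CaCO₃ × 676,000 L = 56,780 g as CaCO₃.
(a) Equivalents of H⁺ required: 56,780 ÷ 50 g/eq = 1136 eq = 1136 mol HCl.
(a) Mass of HCl: 1136 × 36.5 = 41,450 g.
(a) Mass of 30.6% solution: 41,450 / 0.306 = 135,500 g.
(a) Volume: 135,500 g ÷ 1.11 g/mL = 122,000 mL.

(b) Available chlorine delivered: 3520 g × 0.559 = 1968 g as Cl₂.
(b) Concentration rise: 1968 g / 337,000 L = 5.839 mg/L = 5.84 ppm.
(b) Final FC: 0.4 + 5.84 = 6.24 ppm.

(a) 122 L; (b) 6.24 ppm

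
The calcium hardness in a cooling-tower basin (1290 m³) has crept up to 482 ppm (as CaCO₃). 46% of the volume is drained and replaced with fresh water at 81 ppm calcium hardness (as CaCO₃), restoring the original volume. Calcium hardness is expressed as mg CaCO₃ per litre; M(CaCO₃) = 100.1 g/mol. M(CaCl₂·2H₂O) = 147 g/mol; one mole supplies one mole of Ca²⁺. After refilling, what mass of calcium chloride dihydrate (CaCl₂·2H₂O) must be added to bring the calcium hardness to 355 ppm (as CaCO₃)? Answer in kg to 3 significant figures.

109 kg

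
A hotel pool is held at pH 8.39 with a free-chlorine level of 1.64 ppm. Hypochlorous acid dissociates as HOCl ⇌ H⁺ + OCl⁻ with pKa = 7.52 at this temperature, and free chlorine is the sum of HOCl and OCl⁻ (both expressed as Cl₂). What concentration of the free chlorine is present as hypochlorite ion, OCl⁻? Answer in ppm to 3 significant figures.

[OCl⁻]/[HOCl] = 10^(pH − pKa) = 10^(8.39 − 7.52) = 10^0.87 = 7.413.
Fraction as HOCl = 1 / (1 + 7.413) = 0.1189.
OCl⁻ = (1 − 0.1189) × 1.64 ppm = 1.445 ppm.

1.45 ppm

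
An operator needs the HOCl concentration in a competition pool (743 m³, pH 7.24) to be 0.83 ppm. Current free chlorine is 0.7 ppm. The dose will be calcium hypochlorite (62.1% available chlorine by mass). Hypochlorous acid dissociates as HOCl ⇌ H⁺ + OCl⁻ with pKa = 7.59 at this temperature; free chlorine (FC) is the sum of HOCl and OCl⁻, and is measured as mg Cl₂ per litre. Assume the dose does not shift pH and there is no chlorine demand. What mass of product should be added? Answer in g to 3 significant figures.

Volume: 743 m³ = 743,000 L.
[OCl⁻]/[HOCl] = 10^(pH − pKa) = 10^(7.24 − 7.59) = 0.4467; fraction as HOCl = 1/(1 + 0.4467) = 0.6912.
Free chlorine required for 0.83 ppm HOCl: 0.83 / 0.6912 = 1.201 ppm.
FC to add: 1.201 − 0.7 = 0.5007 mg/L as Cl₂.
Cl₂ equivalent: 0.5007 mg/L × 743,000 L = 372.1 g.
Product at 62.1% available Cl: 372.1 / 0.621 = 599.1 g.

599 g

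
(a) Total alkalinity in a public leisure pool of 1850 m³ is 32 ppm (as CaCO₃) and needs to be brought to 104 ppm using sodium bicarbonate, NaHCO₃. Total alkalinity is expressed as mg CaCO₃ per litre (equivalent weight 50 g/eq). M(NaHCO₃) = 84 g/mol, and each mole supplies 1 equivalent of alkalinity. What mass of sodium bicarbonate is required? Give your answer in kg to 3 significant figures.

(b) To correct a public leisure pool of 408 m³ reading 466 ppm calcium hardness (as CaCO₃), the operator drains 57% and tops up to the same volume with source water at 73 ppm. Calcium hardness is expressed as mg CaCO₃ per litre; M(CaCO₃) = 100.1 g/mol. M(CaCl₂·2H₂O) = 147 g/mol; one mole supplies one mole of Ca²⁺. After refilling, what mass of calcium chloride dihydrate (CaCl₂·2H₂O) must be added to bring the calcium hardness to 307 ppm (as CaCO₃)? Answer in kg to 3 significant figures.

(a) Volume: 1850 m³ = 1,850,000 L.
(a) Alkalinity to add: (104 − 32) = 72 mg/L as CaCO₃ × 1,850,000 L = 133,200 g as CaCO₃.
(a) Equivalents: 133,200 g ÷ 50 g/eq = 2664 eq.
(a) NaHCO₃ supplies 1 eq per mole → 2664 mol.
(a) Mass: 2664 mol × 84 g/mol = 223,800 g.

(b) Volume: 408 m³ = 408,000 L.
(b) After draining 57% and refilling: 466 × 0.43 + 73 × 0.57 = 241.99 ppm.
(b) Deficit to target: 307 − 241.99 = 65.01 mg/L.
(b) As CaCO₃: 65.01 mg/L × 408,000 L = 26,520 g; ÷ 100.1 = 265 mol Ca²⁺.
(b) Mass: 265 × 147 = 38,950 g.

(a) 224 kg; (b) 39.0 kg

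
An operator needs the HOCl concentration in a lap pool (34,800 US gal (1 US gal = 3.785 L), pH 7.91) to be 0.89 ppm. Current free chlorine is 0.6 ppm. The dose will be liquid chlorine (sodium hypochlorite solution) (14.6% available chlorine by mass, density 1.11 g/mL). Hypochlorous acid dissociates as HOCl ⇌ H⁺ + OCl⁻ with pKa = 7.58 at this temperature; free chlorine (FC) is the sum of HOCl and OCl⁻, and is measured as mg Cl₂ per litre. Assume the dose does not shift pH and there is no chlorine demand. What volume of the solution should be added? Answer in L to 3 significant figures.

1.78 L

Volume: 34,800 US gal × 3.785 L/gal = 131,718 L.
[OCl⁻]/[HOCl] = 10^(pH − pKa) = 10^(7.91 − 7.58) = 2.138; fraction as HOCl = 1/(1 + 2.138) = 0.3187.
Free chlorine required for 0.89 ppm HOCl: 0.89 / 0.3187 = 2.793 ppm.
FC to add: 2.793 − 0.6 = 2.193 mg/L as Cl₂.
Cl₂ equivalent: 2.193 mg/L × 131,718 L = 288.8 g.
Product at 14.6% available Cl: 288.8 / 0.146 = 1978 g.
Volume: 1978 g ÷ 1.11 g/mL = 1782 mL.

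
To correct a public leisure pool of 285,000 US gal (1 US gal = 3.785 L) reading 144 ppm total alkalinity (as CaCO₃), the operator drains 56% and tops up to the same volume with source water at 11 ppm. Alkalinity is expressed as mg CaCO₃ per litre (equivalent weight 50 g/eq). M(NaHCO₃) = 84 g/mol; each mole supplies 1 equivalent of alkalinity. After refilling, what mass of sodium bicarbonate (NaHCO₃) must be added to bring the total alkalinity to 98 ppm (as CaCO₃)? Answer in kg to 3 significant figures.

51.6 kg

Volume: 285,000 US gal × 3.785 L/gal = 1,078,725 L.
After draining 56% and refilling: 144 × 0.44 + 11 × 0.56 = 69.52 ppm.
Deficit to target: 98 − 69.52 = 28.48 mg/L.
As CaCO₃: 28.48 mg/L × 1,078,725 L = 30,720 g; ÷ 50 g/eq ÷ 1 = 614.4 mol NaHCO₃.
Mass: 614.4 × 84 = 51,610 g.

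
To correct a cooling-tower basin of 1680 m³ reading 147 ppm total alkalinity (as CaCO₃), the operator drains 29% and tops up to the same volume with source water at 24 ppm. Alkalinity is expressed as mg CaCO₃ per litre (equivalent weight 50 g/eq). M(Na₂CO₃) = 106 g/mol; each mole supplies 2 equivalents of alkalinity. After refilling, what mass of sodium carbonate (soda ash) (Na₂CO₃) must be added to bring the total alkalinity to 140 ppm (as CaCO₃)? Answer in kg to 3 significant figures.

Volume: 1680 m³ = 1,680,000 L.
After draining 29% and refilling: 147 × 0.71 + 24 × 0.29 = 111.33 ppm.
Deficit to target: 140 − 111.33 = 28.67 mg/L.
As CaCO₃: 28.67 mg/L × 1,680,000 L = 48,170 g; ÷ 50 g/eq ÷ 2 = 481.7 mol Na₂CO₃.
Mass: 481.7 × 106 = 51,060 g.

51.1 kg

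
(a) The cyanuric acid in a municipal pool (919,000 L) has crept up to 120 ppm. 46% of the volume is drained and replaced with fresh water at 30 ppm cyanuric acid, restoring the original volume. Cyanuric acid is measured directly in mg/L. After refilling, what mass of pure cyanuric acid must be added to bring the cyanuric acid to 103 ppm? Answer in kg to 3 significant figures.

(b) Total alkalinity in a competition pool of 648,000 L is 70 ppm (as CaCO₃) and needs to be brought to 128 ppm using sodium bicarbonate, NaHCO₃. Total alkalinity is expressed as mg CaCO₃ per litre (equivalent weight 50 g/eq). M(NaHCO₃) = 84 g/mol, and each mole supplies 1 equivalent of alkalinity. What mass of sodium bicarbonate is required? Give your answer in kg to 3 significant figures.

(a) 22.4 kg; (b) 63.1 kg

(a) After draining 46% and refilling: 120 × 0.54 + 30 × 0.46 = 78.6 ppm.
(a) Deficit to target: 103 − 78.6 = 24.4 mg/L.
(a) Mass: 24.4 mg/L × 919,000 L = 22,420 g cyanuric acid.

(b) Alkalinity to add: (128 − 70) = 58 mg/L as CaCO₃ × 648,000 L = 37,580 g as CaCO₃.
(b) Equivalents: 37,580 g ÷ 50 g/eq = 751.7 eq.
(b) NaHCO₃ supplies 1 eq per mole → 751.7 mol.
(b) Mass: 751.7 mol × 84 g/mol = 63,140 g.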